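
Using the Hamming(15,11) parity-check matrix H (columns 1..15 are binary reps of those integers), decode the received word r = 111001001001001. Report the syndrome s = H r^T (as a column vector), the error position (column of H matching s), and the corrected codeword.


s = (1, 1, 0, 0)^T, error position = 12, corrected codeword c = 111001001000001

Compute s = H r^T mod 2 one row at a time:
  s_1 = 0 + 1 + 0 + 0 + 1 + 0 + 0 + 1 = 3 ≡ 1 (mod 2).
  s_2 = 0 + 0 + 1 + 0 + 1 + 0 + 0 + 1 = 3 ≡ 1 (mod 2).
  s_3 = 1 + 1 + 1 + 0 + 0 + 0 + 0 + 1 = 4 ≡ 0 (mod 2).
  s_4 = 1 + 1 + 0 + 0 + 1 + 0 + 0 + 1 = 4 ≡ 0 (mod 2).
s = (1, 1, 0, 0)^T — this equals column 12 of H (binary 1100), so error is at position 12.
Correct: flip bit 12 of r = 111001001001001 to get c = 111001001000001.


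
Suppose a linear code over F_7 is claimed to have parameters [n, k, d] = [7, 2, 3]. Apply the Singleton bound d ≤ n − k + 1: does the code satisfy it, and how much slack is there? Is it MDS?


Singleton RHS = n − k + 1 = 6, slack = 3, bound satisfied, not MDS.

Singleton bound: d ≤ n − k + 1.
Here n = 7, k = 2, so n − k + 1 = 6.
Given d = 3, check d ≤ 6: YES.
Slack = (n − k + 1) − d = 3.
The code is NOT MDS (slack = 3 > 0).
Description: the claimed parameters are [7, 2, 3]_7; such a code would be non-MDS.


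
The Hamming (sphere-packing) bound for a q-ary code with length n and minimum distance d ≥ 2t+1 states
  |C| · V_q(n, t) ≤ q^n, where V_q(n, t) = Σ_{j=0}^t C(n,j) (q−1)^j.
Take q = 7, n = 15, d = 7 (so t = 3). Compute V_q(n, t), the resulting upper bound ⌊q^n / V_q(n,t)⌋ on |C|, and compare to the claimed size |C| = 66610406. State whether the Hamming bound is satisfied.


V_q(n, t) = 102151, q^n = 4747561509943, Hamming bound = 46475918, |C| = 66610406 > bound (violated).

Step 1: Compute V_q(n, t) = Σ_{j=0}^3 C(n, j) (q−1)^j.
  j = 0: C(15,0)·(6)^0 = 1·1 = 1.
  j = 1: C(15,1)·(6)^1 = 15·6 = 90.
  j = 2: C(15,2)·(6)^2 = 105·36 = 3780.
  j = 3: C(15,3)·(6)^3 = 455·216 = 98280.
  V_q(n, t) = 1 + 90 + 3780 + 98280 = 102151.
Step 2: q^n = 7^15 = 4747561509943.
Step 3: Hamming bound ⌊q^n / V_q(n,t)⌋ = ⌊4747561509943/102151⌋ = 46475918.
Step 4: Compare |C| = 66610406 to 46475918: violated.
The claimed |C| lies above the Hamming bound, so no 7-ary code of length 15 with d ≥ 7 can have 66610406 codewords.


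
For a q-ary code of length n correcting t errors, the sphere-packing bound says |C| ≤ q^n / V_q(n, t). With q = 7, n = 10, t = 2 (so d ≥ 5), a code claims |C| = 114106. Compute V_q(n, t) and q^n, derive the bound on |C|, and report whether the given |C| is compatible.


V_q(n, t) = 1681, q^n = 282475249, Hamming bound = 168040, |C| = 114106 ≤ bound (satisfied).

Step 1: Compute V_q(n, t) = Σ_{j=0}^2 C(n, j) (q−1)^j.
  j = 0: C(10,0)·(6)^0 = 1·1 = 1.
  j = 1: C(10,1)·(6)^1 = 10·6 = 60.
  j = 2: C(10,2)·(6)^2 = 45·36 = 1620.
  V_q(n, t) = 1 + 60 + 1620 = 1681.
Step 2: q^n = 7^10 = 282475249.
Step 3: Hamming bound ⌊q^n / V_q(n,t)⌋ = ⌊282475249/1681⌋ = 168040.
Step 4: Compare |C| = 114106 to 168040: satisfied.
The claimed |C| lies below the Hamming bound.


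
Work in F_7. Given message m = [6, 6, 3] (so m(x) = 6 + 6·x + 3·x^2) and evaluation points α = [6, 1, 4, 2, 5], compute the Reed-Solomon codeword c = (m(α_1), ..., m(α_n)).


c = [3, 1, 1, 2, 6]

Message polynomial: m(x) = 6 + 6·x + 3·x^2 (mod 7).
For each evaluation point α_i, compute m(α_i) mod 7:
  α_1 = 6: Horner steps 3 → 3 → 3, so m(6) = 3.
  α_2 = 1: Horner steps 3 → 2 → 1, so m(1) = 1.
  α_3 = 4: Horner steps 3 → 4 → 1, so m(4) = 1.
  α_4 = 2: Horner steps 3 → 5 → 2, so m(2) = 2.
  α_5 = 5: Horner steps 3 → 0 → 6, so m(5) = 6.
Codeword c = [3, 1, 1, 2, 6] ∈ F_7^5.


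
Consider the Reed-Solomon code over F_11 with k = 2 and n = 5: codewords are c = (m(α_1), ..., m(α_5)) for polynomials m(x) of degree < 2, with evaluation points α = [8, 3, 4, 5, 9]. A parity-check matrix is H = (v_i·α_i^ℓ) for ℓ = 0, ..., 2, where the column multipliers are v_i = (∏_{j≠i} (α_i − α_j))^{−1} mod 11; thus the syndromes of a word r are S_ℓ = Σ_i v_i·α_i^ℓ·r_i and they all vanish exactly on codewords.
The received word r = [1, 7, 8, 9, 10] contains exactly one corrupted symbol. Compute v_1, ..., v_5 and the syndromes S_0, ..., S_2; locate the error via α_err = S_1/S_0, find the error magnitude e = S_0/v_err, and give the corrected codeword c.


S = (3, 5, 1), error at position 5, error magnitude e = 8, c = [1, 7, 8, 9, 2].

Step 1: column multipliers v_i = (∏_{j≠i}(α_i − α_j))^{−1} mod 11.
  i = 1 (α = 8): (8−3)(8−4)(8−5)(8−9) = 5·4·3·(−1) = −60 ≡ 6, so v_1 = 6^{−1} = 2 (mod 11).
  i = 2 (α = 3): (3−8)(3−4)(3−5)(3−9) = (−5)·(−1)·(−2)·(−6) = 60 ≡ 5, so v_2 = 5^{−1} = 9 (mod 11).
  i = 3 (α = 4): (4−8)(4−3)(4−5)(4−9) = (−4)·1·(−1)·(−5) = −20 ≡ 2, so v_3 = 2^{−1} = 6 (mod 11).
  i = 4 (α = 5): (5−8)(5−3)(5−4)(5−9) = (−3)·2·1·(−4) = 24 ≡ 2, so v_4 = 2^{−1} = 6 (mod 11).
  i = 5 (α = 9): (9−8)(9−3)(9−4)(9−5) = 1·6·5·4 = 120 ≡ 10, so v_5 = 10^{−1} = 10 (mod 11).
  v = [2, 9, 6, 6, 10].
Step 2: syndromes of r = [1, 7, 8, 9, 10] (all sums mod 11).
  S_0 = Σ v_i r_i = 2·1 + 9·7 + 6·8 + 6·9 + 10·10 = 267 ≡ 3.
  S_1 = Σ v_i α_i r_i = 2·8·1 + 9·3·7 + 6·4·8 + 6·5·9 + 10·9·10 = 1567 ≡ 5.
  α_i^2 mod 11 = [9, 9, 5, 3, 4].
  S_2 = Σ v_i α_i^2 r_i = 2·9·1 + 9·9·7 + 6·5·8 + 6·3·9 + 10·4·10 = 1387 ≡ 1.
  S = (3, 5, 1) ≠ 0, so r is not a codeword (an error is present).
Step 3: locate the error. For a single error e at position i, S_ℓ = v_i·e·α_i^ℓ, so α_err = S_1/S_0.
  S_0^{−1} = 3^{−1} = 4 (mod 11), so α_err = 5·4 = 20 ≡ 9 = α_5. Error position i = 5.
  Consistency check: S_2/S_1 = 1·9 = 9 ≡ 9 = α_err ✓ (single-error assumption holds).
Step 4: error magnitude e = S_0/v_5 = S_0·∏_{j≠5}(α_5 − α_j) = 3·10 = 30 ≡ 8 (mod 11).
Step 5: correct position 5: c_5 = r_5 − e = 10 − 8 ≡ 2 (mod 11). Hence c = [1, 7, 8, 9, 2].
  Check: interpolating c through the α_i gives m(x) = 4 + 1·x (degree < 2) with m(α_i) = c_i for every i, so c is indeed a codeword.


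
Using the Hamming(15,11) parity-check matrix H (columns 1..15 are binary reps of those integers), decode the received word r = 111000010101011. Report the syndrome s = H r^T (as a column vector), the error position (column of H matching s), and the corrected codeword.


s = (1, 1, 1, 1)^T, error position = 15, corrected codeword c = 111000010101010

Compute s = H r^T mod 2 one row at a time:
  s_1 = 1 + 0 + 1 + 0 + 1 + 0 + 1 + 1 = 5 ≡ 1 (mod 2).
  s_2 = 0 + 0 + 0 + 0 + 1 + 0 + 1 + 1 = 3 ≡ 1 (mod 2).
  s_3 = 1 + 1 + 0 + 0 + 1 + 0 + 1 + 1 = 5 ≡ 1 (mod 2).
  s_4 = 1 + 1 + 0 + 0 + 0 + 0 + 0 + 1 = 3 ≡ 1 (mod 2).
s = (1, 1, 1, 1)^T — this equals column 15 of H (binary 1111), so error is at position 15.
Correct: flip bit 15 of r = 111000010101011 to get c = 111000010101010.


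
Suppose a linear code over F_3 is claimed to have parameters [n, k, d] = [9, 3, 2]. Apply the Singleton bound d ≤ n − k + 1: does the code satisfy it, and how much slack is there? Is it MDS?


Singleton RHS = n − k + 1 = 7, slack = 5, bound satisfied, not MDS.

Singleton bound: d ≤ n − k + 1.
Here n = 9, k = 3, so n − k + 1 = 7.
Given d = 2, check d ≤ 7: YES.
Slack = (n − k + 1) − d = 5.
The code is NOT MDS (slack = 5 > 0).
Description: the claimed parameters are [9, 3, 2]_3; such a code would be non-MDS.


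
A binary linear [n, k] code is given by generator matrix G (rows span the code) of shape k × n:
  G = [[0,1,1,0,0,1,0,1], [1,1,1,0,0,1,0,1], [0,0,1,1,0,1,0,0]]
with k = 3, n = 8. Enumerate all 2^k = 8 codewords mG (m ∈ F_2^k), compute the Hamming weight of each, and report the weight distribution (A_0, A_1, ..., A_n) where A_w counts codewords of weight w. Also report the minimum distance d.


Weight distribution: A_0 = 1, A_1 = 1, A_3 = 2, A_4 = 3, A_5 = 1. Minimum distance d = 1.

Enumerate all 2^3 = 8 messages m ∈ F_2^3.
For each, compute codeword c = mG in F_2^8, then tally its weight.
  m = 000 → c = 00000000, weight = 0.
  m = 100 → c = 01100101, weight = 4.
  m = 010 → c = 11100101, weight = 5.
  m = 110 → c = 10000000, weight = 1.
  m = 001 → c = 00110100, weight = 3.
  m = 101 → c = 01010001, weight = 3.
  m = 011 → c = 11010001, weight = 4.
  m = 111 → c = 10110100, weight = 4.
Tally weights:
  weight 0: 1 codewords.
  weight 1: 1 codewords.
  weight 3: 2 codewords.
  weight 4: 3 codewords.
  weight 5: 1 codewords.
Minimum distance d = smallest w > 0 with A_w > 0 = 1.
Sanity: Σ A_w = 8 = 2^3 = 8 ✓.


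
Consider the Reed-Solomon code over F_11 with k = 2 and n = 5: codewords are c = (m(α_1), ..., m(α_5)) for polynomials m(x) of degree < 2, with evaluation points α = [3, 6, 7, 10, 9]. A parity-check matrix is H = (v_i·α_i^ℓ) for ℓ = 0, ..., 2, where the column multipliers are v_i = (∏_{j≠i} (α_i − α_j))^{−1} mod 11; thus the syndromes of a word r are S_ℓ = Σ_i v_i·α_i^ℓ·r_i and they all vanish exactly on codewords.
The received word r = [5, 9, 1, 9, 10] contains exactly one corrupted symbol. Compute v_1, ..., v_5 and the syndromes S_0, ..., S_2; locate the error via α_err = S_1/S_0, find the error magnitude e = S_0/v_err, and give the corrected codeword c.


S = (5, 8, 4), error at position 2, error magnitude e = 7, c = [5, 2, 1, 9, 10].

Step 1: column multipliers v_i = (∏_{j≠i}(α_i − α_j))^{−1} mod 11.
  i = 1 (α = 3): (3−6)(3−7)(3−10)(3−9) = (−3)·(−4)·(−7)·(−6) = 504 ≡ 9, so v_1 = 9^{−1} = 5 (mod 11).
  i = 2 (α = 6): (6−3)(6−7)(6−10)(6−9) = 3·(−1)·(−4)·(−3) = −36 ≡ 8, so v_2 = 8^{−1} = 7 (mod 11).
  i = 3 (α = 7): (7−3)(7−6)(7−10)(7−9) = 4·1·(−3)·(−2) = 24 ≡ 2, so v_3 = 2^{−1} = 6 (mod 11).
  i = 4 (α = 10): (10−3)(10−6)(10−7)(10−9) = 7·4·3·1 = 84 ≡ 7, so v_4 = 7^{−1} = 8 (mod 11).
  i = 5 (α = 9): (9−3)(9−6)(9−7)(9−10) = 6·3·2·(−1) = −36 ≡ 8, so v_5 = 8^{−1} = 7 (mod 11).
  v = [5, 7, 6, 8, 7].
Step 2: syndromes of r = [5, 9, 1, 9, 10] (all sums mod 11).
  S_0 = Σ v_i r_i = 5·5 + 7·9 + 6·1 + 8·9 + 7·10 = 236 ≡ 5.
  S_1 = Σ v_i α_i r_i = 5·3·5 + 7·6·9 + 6·7·1 + 8·10·9 + 7·9·10 = 1845 ≡ 8.
  α_i^2 mod 11 = [9, 3, 5, 1, 4].
  S_2 = Σ v_i α_i^2 r_i = 5·9·5 + 7·3·9 + 6·5·1 + 8·1·9 + 7·4·10 = 796 ≡ 4.
  S = (5, 8, 4) ≠ 0, so r is not a codeword (an error is present).
Step 3: locate the error. For a single error e at position i, S_ℓ = v_i·e·α_i^ℓ, so α_err = S_1/S_0.
  S_0^{−1} = 5^{−1} = 9 (mod 11), so α_err = 8·9 = 72 ≡ 6 = α_2. Error position i = 2.
  Consistency check: S_2/S_1 = 4·7 = 28 ≡ 6 = α_err ✓ (single-error assumption holds).
Step 4: error magnitude e = S_0/v_2 = S_0·∏_{j≠2}(α_2 − α_j) = 5·8 = 40 ≡ 7 (mod 11).
Step 5: correct position 2: c_2 = r_2 − e = 9 − 7 ≡ 2 (mod 11). Hence c = [5, 2, 1, 9, 10].
  Check: interpolating c through the α_i gives m(x) = 8 + 10·x (degree < 2) with m(α_i) = c_i for every i, so c is indeed a codeword.


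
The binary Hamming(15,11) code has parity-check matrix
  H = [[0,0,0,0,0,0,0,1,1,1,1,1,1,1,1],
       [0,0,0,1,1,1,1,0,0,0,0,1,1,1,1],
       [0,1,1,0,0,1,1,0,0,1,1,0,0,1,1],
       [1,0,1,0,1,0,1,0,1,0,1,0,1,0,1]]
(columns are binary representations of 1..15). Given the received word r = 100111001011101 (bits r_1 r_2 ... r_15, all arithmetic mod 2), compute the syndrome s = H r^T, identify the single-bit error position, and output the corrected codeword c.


s = (1, 0, 1, 0)^T, error position = 10, corrected codeword c = 100111001111101

Compute s = H r^T mod 2 one row at a time:
  s_1 = 0 + 1 + 0 + 1 + 1 + 1 + 0 + 1 = 5 ≡ 1 (mod 2).
  s_2 = 1 + 1 + 1 + 0 + 1 + 1 + 0 + 1 = 6 ≡ 0 (mod 2).
  s_3 = 0 + 0 + 1 + 0 + 0 + 1 + 0 + 1 = 3 ≡ 1 (mod 2).
  s_4 = 1 + 0 + 1 + 0 + 1 + 1 + 1 + 1 = 6 ≡ 0 (mod 2).
s = (1, 0, 1, 0)^T — this equals column 10 of H (binary 1010), so error is at position 10.
Correct: flip bit 10 of r = 100111001011101 to get c = 100111001111101.


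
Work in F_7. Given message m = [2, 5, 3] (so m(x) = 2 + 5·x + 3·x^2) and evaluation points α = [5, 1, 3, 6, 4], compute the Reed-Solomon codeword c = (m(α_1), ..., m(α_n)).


c = [4, 3, 2, 0, 0]

Message polynomial: m(x) = 2 + 5·x + 3·x^2 (mod 7).
For each evaluation point α_i, compute m(α_i) mod 7:
  α_1 = 5: Horner steps 3 → 6 → 4, so m(5) = 4.
  α_2 = 1: Horner steps 3 → 1 → 3, so m(1) = 3.
  α_3 = 3: Horner steps 3 → 0 → 2, so m(3) = 2.
  α_4 = 6: Horner steps 3 → 2 → 0, so m(6) = 0.
  α_5 = 4: Horner steps 3 → 3 → 0, so m(4) = 0.
Codeword c = [4, 3, 2, 0, 0] ∈ F_7^5.


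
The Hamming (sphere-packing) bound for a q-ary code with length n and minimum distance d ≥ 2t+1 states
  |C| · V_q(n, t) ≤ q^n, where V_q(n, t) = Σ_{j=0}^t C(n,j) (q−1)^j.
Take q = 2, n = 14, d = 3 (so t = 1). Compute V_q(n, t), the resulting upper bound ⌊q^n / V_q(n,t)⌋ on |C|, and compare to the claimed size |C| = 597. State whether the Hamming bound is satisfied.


V_q(n, t) = 15, q^n = 16384, Hamming bound = 1092, |C| = 597 ≤ bound (satisfied).

Step 1: Compute V_q(n, t) = Σ_{j=0}^1 C(n, j) (q−1)^j.
  j = 0: C(14,0)·(1)^0 = 1·1 = 1.
  j = 1: C(14,1)·(1)^1 = 14·1 = 14.
  V_q(n, t) = 1 + 14 = 15.
Step 2: q^n = 2^14 = 16384.
Step 3: Hamming bound ⌊q^n / V_q(n,t)⌋ = ⌊16384/15⌋ = 1092.
Step 4: Compare |C| = 597 to 1092: satisfied.
The claimed |C| lies below the Hamming bound.


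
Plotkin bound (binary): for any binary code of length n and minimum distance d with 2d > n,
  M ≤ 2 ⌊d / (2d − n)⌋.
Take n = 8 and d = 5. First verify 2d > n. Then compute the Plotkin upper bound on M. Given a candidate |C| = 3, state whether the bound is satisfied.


Plotkin bound M ≤ 4; given |C| = 3 ≤ bound (satisfied).

Check applicability: 2d = 10, n = 8.
2d − n = 2 > 0, so Plotkin applies.
Compute d/(2d−n) = 5/2 ≈ 2.5000.
⌊d/(2d−n)⌋ = 2.
Plotkin bound: M ≤ 2·2 = 4.
Given |C| = 3, check: satisfied.
This |C| is below the Plotkin bound.


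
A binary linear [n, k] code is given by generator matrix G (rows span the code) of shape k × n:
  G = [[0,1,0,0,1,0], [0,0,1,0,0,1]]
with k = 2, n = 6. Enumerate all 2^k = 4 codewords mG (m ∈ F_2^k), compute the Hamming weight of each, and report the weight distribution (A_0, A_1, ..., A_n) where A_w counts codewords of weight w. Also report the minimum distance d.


Weight distribution: A_0 = 1, A_2 = 2, A_4 = 1. Minimum distance d = 2.

Enumerate all 2^2 = 4 messages m ∈ F_2^2.
For each, compute codeword c = mG in F_2^6, then tally its weight.
  m = 00 → c = 000000, weight = 0.
  m = 10 → c = 010010, weight = 2.
  m = 01 → c = 001001, weight = 2.
  m = 11 → c = 011011, weight = 4.
Tally weights:
  weight 0: 1 codewords.
  weight 2: 2 codewords.
  weight 4: 1 codewords.
Minimum distance d = smallest w > 0 with A_w > 0 = 2.
Sanity: Σ A_w = 4 = 2^2 = 4 ✓.


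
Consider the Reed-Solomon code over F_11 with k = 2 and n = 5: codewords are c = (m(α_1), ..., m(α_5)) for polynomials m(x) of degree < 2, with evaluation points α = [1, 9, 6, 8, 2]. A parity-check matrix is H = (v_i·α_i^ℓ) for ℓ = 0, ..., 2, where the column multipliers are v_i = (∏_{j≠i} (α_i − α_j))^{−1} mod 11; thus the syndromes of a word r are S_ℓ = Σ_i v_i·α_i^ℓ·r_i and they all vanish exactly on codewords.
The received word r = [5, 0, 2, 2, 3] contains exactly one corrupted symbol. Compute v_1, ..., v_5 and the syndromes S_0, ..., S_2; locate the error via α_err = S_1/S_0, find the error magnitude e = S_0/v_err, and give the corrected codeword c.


S = (4, 2, 1), error at position 3, error magnitude e = 7, c = [5, 0, 6, 2, 3].

Step 1: column multipliers v_i = (∏_{j≠i}(α_i − α_j))^{−1} mod 11.
  i = 1 (α = 1): (1−9)(1−6)(1−8)(1−2) = (−8)·(−5)·(−7)·(−1) = 280 ≡ 5, so v_1 = 5^{−1} = 9 (mod 11).
  i = 2 (α = 9): (9−1)(9−6)(9−8)(9−2) = 8·3·1·7 = 168 ≡ 3, so v_2 = 3^{−1} = 4 (mod 11).
  i = 3 (α = 6): (6−1)(6−9)(6−8)(6−2) = 5·(−3)·(−2)·4 = 120 ≡ 10, so v_3 = 10^{−1} = 10 (mod 11).
  i = 4 (α = 8): (8−1)(8−9)(8−6)(8−2) = 7·(−1)·2·6 = −84 ≡ 4, so v_4 = 4^{−1} = 3 (mod 11).
  i = 5 (α = 2): (2−1)(2−9)(2−6)(2−8) = 1·(−7)·(−4)·(−6) = −168 ≡ 8, so v_5 = 8^{−1} = 7 (mod 11).
  v = [9, 4, 10, 3, 7].
Step 2: syndromes of r = [5, 0, 2, 2, 3] (all sums mod 11).
  S_0 = Σ v_i r_i = 9·5 + 4·0 + 10·2 + 3·2 + 7·3 = 92 ≡ 4.
  S_1 = Σ v_i α_i r_i = 9·1·5 + 4·9·0 + 10·6·2 + 3·8·2 + 7·2·3 = 255 ≡ 2.
  α_i^2 mod 11 = [1, 4, 3, 9, 4].
  S_2 = Σ v_i α_i^2 r_i = 9·1·5 + 4·4·0 + 10·3·2 + 3·9·2 + 7·4·3 = 243 ≡ 1.
  S = (4, 2, 1) ≠ 0, so r is not a codeword (an error is present).
Step 3: locate the error. For a single error e at position i, S_ℓ = v_i·e·α_i^ℓ, so α_err = S_1/S_0.
  S_0^{−1} = 4^{−1} = 3 (mod 11), so α_err = 2·3 = 6 ≡ 6 = α_3. Error position i = 3.
  Consistency check: S_2/S_1 = 1·6 = 6 ≡ 6 = α_err ✓ (single-error assumption holds).
Step 4: error magnitude e = S_0/v_3 = S_0·∏_{j≠3}(α_3 − α_j) = 4·10 = 40 ≡ 7 (mod 11).
Step 5: correct position 3: c_3 = r_3 − e = 2 − 7 ≡ 6 (mod 11). Hence c = [5, 0, 6, 2, 3].
  Check: interpolating c through the α_i gives m(x) = 7 + 9·x (degree < 2) with m(α_i) = c_i for every i, so c is indeed a codeword.


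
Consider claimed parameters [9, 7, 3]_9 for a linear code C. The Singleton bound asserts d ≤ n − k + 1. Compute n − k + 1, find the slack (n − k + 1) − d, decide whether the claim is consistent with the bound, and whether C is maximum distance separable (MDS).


Singleton RHS = n − k + 1 = 3, slack = 0, bound satisfied, MDS.

Singleton bound: d ≤ n − k + 1.
Here n = 9, k = 7, so n − k + 1 = 3.
Given d = 3, check d ≤ 3: YES.
Slack = (n − k + 1) − d = 0.
The code is MDS (slack = 0).
Description: the claimed parameters are [9, 7, 3]_9; such a code would be MDS (meets Singleton bound).


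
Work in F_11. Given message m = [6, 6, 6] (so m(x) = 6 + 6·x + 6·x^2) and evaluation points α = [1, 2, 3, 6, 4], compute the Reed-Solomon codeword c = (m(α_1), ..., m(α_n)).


c = [7, 9, 1, 5, 5]

Message polynomial: m(x) = 6 + 6·x + 6·x^2 (mod 11).
For each evaluation point α_i, compute m(α_i) mod 11:
  α_1 = 1: Horner steps 6 → 1 → 7, so m(1) = 7.
  α_2 = 2: Horner steps 6 → 7 → 9, so m(2) = 9.
  α_3 = 3: Horner steps 6 → 2 → 1, so m(3) = 1.
  α_4 = 6: Horner steps 6 → 9 → 5, so m(6) = 5.
  α_5 = 4: Horner steps 6 → 8 → 5, so m(4) = 5.
Codeword c = [7, 9, 1, 5, 5] ∈ F_11^5.


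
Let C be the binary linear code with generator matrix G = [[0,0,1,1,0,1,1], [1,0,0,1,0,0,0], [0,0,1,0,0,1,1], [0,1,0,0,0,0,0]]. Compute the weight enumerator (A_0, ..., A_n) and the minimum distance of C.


Weight distribution: A_0 = 1, A_1 = 3, A_2 = 3, A_3 = 2, A_4 = 3, A_5 = 3, A_6 = 1. Minimum distance d = 1.

Enumerate all 2^4 = 16 messages m ∈ F_2^4.
For each, compute codeword c = mG in F_2^7, then tally its weight.
  m = 0000 → c = 0000000, weight = 0.
  m = 1000 → c = 0011011, weight = 4.
  m = 0100 → c = 1001000, weight = 2.
  m = 1100 → c = 1010011, weight = 4.
  m = 0010 → c = 0010011, weight = 3.
  m = 1010 → c = 0001000, weight = 1.
  m = 0110 → c = 1011011, weight = 5.
  m = 1110 → c = 1000000, weight = 1.
  m = 0001 → c = 0100000, weight = 1.
  m = 1001 → c = 0111011, weight = 5.
  m = 0101 → c = 1101000, weight = 3.
  m = 1101 → c = 1110011, weight = 5.
  m = 0011 → c = 0110011, weight = 4.
  m = 1011 → c = 0101000, weight = 2.
  m = 0111 → c = 1111011, weight = 6.
  m = 1111 → c = 1100000, weight = 2.
Tally weights:
  weight 0: 1 codewords.
  weight 1: 3 codewords.
  weight 2: 3 codewords.
  weight 3: 2 codewords.
  weight 4: 3 codewords.
  weight 5: 3 codewords.
  weight 6: 1 codewords.
Minimum distance d = smallest w > 0 with A_w > 0 = 1.
Sanity: Σ A_w = 16 = 2^4 = 16 ✓.


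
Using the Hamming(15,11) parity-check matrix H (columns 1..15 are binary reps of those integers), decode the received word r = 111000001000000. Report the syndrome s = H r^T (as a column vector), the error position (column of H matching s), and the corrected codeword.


s = (1, 0, 0, 1)^T, error position = 9, corrected codeword c = 111000000000000

Compute s = H r^T mod 2 one row at a time:
  s_1 = 0 + 1 + 0 + 0 + 0 + 0 + 0 + 0 = 1 ≡ 1 (mod 2).
  s_2 = 0 + 0 + 0 + 0 + 0 + 0 + 0 + 0 = 0 ≡ 0 (mod 2).
  s_3 = 1 + 1 + 0 + 0 + 0 + 0 + 0 + 0 = 2 ≡ 0 (mod 2).
  s_4 = 1 + 1 + 0 + 0 + 1 + 0 + 0 + 0 = 3 ≡ 1 (mod 2).
s = (1, 0, 0, 1)^T — this equals column 9 of H (binary 1001), so error is at position 9.
Correct: flip bit 9 of r = 111000001000000 to get c = 111000000000000.


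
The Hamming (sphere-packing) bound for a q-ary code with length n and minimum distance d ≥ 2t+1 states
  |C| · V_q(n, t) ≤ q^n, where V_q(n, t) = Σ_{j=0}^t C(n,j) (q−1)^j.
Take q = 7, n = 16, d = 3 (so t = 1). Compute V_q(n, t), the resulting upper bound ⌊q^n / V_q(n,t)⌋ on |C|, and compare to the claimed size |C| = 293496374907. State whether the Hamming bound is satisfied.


V_q(n, t) = 97, q^n = 33232930569601, Hamming bound = 342607531645, |C| = 293496374907 ≤ bound (satisfied).

Step 1: Compute V_q(n, t) = Σ_{j=0}^1 C(n, j) (q−1)^j.
  j = 0: C(16,0)·(6)^0 = 1·1 = 1.
  j = 1: C(16,1)·(6)^1 = 16·6 = 96.
  V_q(n, t) = 1 + 96 = 97.
Step 2: q^n = 7^16 = 33232930569601.
Step 3: Hamming bound ⌊q^n / V_q(n,t)⌋ = ⌊33232930569601/97⌋ = 342607531645.
Step 4: Compare |C| = 293496374907 to 342607531645: satisfied.
The claimed |C| lies below the Hamming bound.


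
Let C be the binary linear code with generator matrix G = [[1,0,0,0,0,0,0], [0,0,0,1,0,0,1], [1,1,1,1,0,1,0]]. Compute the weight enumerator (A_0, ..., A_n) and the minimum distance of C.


Weight distribution: A_0 = 1, A_1 = 1, A_2 = 1, A_3 = 1, A_4 = 2, A_5 = 2. Minimum distance d = 1.

Enumerate all 2^3 = 8 messages m ∈ F_2^3.
For each, compute codeword c = mG in F_2^7, then tally its weight.
  m = 000 → c = 0000000, weight = 0.
  m = 100 → c = 1000000, weight = 1.
  m = 010 → c = 0001001, weight = 2.
  m = 110 → c = 1001001, weight = 3.
  m = 001 → c = 1111010, weight = 5.
  m = 101 → c = 0111010, weight = 4.
  m = 011 → c = 1110011, weight = 5.
  m = 111 → c = 0110011, weight = 4.
Tally weights:
  weight 0: 1 codewords.
  weight 1: 1 codewords.
  weight 2: 1 codewords.
  weight 3: 1 codewords.
  weight 4: 2 codewords.
  weight 5: 2 codewords.
Minimum distance d = smallest w > 0 with A_w > 0 = 1.
Sanity: Σ A_w = 8 = 2^3 = 8 ✓.


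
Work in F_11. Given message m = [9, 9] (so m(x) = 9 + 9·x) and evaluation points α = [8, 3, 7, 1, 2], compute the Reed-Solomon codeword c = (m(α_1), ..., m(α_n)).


c = [4, 3, 6, 7, 5]

Message polynomial: m(x) = 9 + 9·x (mod 11).
For each evaluation point α_i, compute m(α_i) mod 11:
  α_1 = 8: Horner steps 9 → 4, so m(8) = 4.
  α_2 = 3: Horner steps 9 → 3, so m(3) = 3.
  α_3 = 7: Horner steps 9 → 6, so m(7) = 6.
  α_4 = 1: Horner steps 9 → 7, so m(1) = 7.
  α_5 = 2: Horner steps 9 → 5, so m(2) = 5.
Codeword c = [4, 3, 6, 7, 5] ∈ F_11^5.


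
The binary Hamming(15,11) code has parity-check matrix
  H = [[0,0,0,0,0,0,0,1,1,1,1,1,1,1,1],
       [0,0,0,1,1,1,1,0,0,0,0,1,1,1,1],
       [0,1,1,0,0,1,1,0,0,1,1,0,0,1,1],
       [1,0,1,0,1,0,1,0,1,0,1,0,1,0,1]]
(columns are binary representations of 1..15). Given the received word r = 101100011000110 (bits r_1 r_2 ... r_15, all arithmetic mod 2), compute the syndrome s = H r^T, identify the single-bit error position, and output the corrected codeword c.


s = (0, 1, 0, 0)^T, error position = 4, corrected codeword c = 101000011000110

Compute s = H r^T mod 2 one row at a time:
  s_1 = 1 + 1 + 0 + 0 + 0 + 1 + 1 + 0 = 4 ≡ 0 (mod 2).
  s_2 = 1 + 0 + 0 + 0 + 0 + 1 + 1 + 0 = 3 ≡ 1 (mod 2).
  s_3 = 0 + 1 + 0 + 0 + 0 + 0 + 1 + 0 = 2 ≡ 0 (mod 2).
  s_4 = 1 + 1 + 0 + 0 + 1 + 0 + 1 + 0 = 4 ≡ 0 (mod 2).
s = (0, 1, 0, 0)^T — this equals column 4 of H (binary 0100), so error is at position 4.
Correct: flip bit 4 of r = 101100011000110 to get c = 101000011000110.


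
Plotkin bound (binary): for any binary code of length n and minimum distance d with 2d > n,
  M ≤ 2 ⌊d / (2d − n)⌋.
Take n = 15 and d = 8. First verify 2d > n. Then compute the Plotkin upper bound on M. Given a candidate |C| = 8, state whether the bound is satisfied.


Plotkin bound M ≤ 16; given |C| = 8 ≤ bound (satisfied).

Check applicability: 2d = 16, n = 15.
2d − n = 1 > 0, so Plotkin applies.
Compute d/(2d−n) = 8/1 ≈ 8.0000.
⌊d/(2d−n)⌋ = 8.
Plotkin bound: M ≤ 2·8 = 16.
Given |C| = 8, check: satisfied.
This |C| is below the Plotkin bound.


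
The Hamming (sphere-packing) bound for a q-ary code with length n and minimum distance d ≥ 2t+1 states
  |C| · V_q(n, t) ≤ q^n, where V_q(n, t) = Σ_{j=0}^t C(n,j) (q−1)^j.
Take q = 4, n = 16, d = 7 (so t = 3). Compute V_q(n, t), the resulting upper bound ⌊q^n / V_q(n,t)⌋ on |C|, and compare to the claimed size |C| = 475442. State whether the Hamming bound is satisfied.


V_q(n, t) = 16249, q^n = 4294967296, Hamming bound = 264321, |C| = 475442 > bound (violated).

Step 1: Compute V_q(n, t) = Σ_{j=0}^3 C(n, j) (q−1)^j.
  j = 0: C(16,0)·(3)^0 = 1·1 = 1.
  j = 1: C(16,1)·(3)^1 = 16·3 = 48.
  j = 2: C(16,2)·(3)^2 = 120·9 = 1080.
  j = 3: C(16,3)·(3)^3 = 560·27 = 15120.
  V_q(n, t) = 1 + 48 + 1080 + 15120 = 16249.
Step 2: q^n = 4^16 = 4294967296.
Step 3: Hamming bound ⌊q^n / V_q(n,t)⌋ = ⌊4294967296/16249⌋ = 264321.
Step 4: Compare |C| = 475442 to 264321: violated.
The claimed |C| lies above the Hamming bound, so no 4-ary code of length 16 with d ≥ 7 can have 475442 codewords.


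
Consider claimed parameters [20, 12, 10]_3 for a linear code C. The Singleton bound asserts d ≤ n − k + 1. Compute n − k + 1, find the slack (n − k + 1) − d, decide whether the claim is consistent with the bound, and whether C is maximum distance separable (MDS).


Singleton RHS = n − k + 1 = 9, slack = -1, bound violated (no such code; not MDS).

Singleton bound: d ≤ n − k + 1.
Here n = 20, k = 12, so n − k + 1 = 9.
Given d = 10, check d ≤ 9: NO.
Slack = (n − k + 1) − d = -1.
The slack is negative: d = 10 exceeds n − k + 1 = 9 by 1, so the Singleton bound is violated and no linear [20, 12, 10]_3 code can exist. In particular it is not MDS (MDS requires d = n − k + 1 exactly).
Description: the claimed parameters are [20, 12, 10]_3; such a code would be impossible (violates the Singleton bound).


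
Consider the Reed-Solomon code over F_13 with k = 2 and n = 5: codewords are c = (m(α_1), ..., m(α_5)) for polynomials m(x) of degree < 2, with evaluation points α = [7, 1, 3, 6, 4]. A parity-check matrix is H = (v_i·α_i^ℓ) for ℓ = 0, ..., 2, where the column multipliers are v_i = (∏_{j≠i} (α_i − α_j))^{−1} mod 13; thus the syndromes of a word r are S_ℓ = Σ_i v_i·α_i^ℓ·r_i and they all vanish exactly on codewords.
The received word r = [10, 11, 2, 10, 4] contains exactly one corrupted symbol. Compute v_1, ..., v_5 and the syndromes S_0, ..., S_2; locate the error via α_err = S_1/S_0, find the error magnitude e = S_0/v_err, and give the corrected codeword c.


S = (6, 10, 8), error at position 4, error magnitude e = 2, c = [10, 11, 2, 8, 4].

Step 1: column multipliers v_i = (∏_{j≠i}(α_i − α_j))^{−1} mod 13.
  i = 1 (α = 7): (7−1)(7−3)(7−6)(7−4) = 6·4·1·3 = 72 ≡ 7, so v_1 = 7^{−1} = 2 (mod 13).
  i = 2 (α = 1): (1−7)(1−3)(1−6)(1−4) = (−6)·(−2)·(−5)·(−3) = 180 ≡ 11, so v_2 = 11^{−1} = 6 (mod 13).
  i = 3 (α = 3): (3−7)(3−1)(3−6)(3−4) = (−4)·2·(−3)·(−1) = −24 ≡ 2, so v_3 = 2^{−1} = 7 (mod 13).
  i = 4 (α = 6): (6−7)(6−1)(6−3)(6−4) = (−1)·5·3·2 = −30 ≡ 9, so v_4 = 9^{−1} = 3 (mod 13).
  i = 5 (α = 4): (4−7)(4−1)(4−3)(4−6) = (−3)·3·1·(−2) = 18 ≡ 5, so v_5 = 5^{−1} = 8 (mod 13).
  v = [2, 6, 7, 3, 8].
Step 2: syndromes of r = [10, 11, 2, 10, 4] (all sums mod 13).
  S_0 = Σ v_i r_i = 2·10 + 6·11 + 7·2 + 3·10 + 8·4 = 162 ≡ 6.
  S_1 = Σ v_i α_i r_i = 2·7·10 + 6·1·11 + 7·3·2 + 3·6·10 + 8·4·4 = 556 ≡ 10.
  α_i^2 mod 13 = [10, 1, 9, 10, 3].
  S_2 = Σ v_i α_i^2 r_i = 2·10·10 + 6·1·11 + 7·9·2 + 3·10·10 + 8·3·4 = 788 ≡ 8.
  S = (6, 10, 8) ≠ 0, so r is not a codeword (an error is present).
Step 3: locate the error. For a single error e at position i, S_ℓ = v_i·e·α_i^ℓ, so α_err = S_1/S_0.
  S_0^{−1} = 6^{−1} = 11 (mod 13), so α_err = 10·11 = 110 ≡ 6 = α_4. Error position i = 4.
  Consistency check: S_2/S_1 = 8·4 = 32 ≡ 6 = α_err ✓ (single-error assumption holds).
Step 4: error magnitude e = S_0/v_4 = S_0·∏_{j≠4}(α_4 − α_j) = 6·9 = 54 ≡ 2 (mod 13).
Step 5: correct position 4: c_4 = r_4 − e = 10 − 2 ≡ 8 (mod 13). Hence c = [10, 11, 2, 8, 4].
  Check: interpolating c through the α_i gives m(x) = 9 + 2·x (degree < 2) with m(α_i) = c_i for every i, so c is indeed a codeword.


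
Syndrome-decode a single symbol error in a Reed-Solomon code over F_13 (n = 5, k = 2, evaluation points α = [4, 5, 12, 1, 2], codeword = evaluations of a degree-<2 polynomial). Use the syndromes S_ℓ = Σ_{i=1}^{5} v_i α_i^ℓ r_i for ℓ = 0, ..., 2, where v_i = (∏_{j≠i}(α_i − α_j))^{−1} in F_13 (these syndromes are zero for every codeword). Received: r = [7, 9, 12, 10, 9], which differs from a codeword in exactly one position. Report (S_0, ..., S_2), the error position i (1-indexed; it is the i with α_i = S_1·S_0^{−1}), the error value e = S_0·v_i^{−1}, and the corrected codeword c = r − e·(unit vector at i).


S = (6, 4, 7), error at position 2, error magnitude e = 3, c = [7, 6, 12, 10, 9].

Step 1: column multipliers v_i = (∏_{j≠i}(α_i − α_j))^{−1} mod 13.
  i = 1 (α = 4): (4−5)(4−12)(4−1)(4−2) = (−1)·(−8)·3·2 = 48 ≡ 9, so v_1 = 9^{−1} = 3 (mod 13).
  i = 2 (α = 5): (5−4)(5−12)(5−1)(5−2) = 1·(−7)·4·3 = −84 ≡ 7, so v_2 = 7^{−1} = 2 (mod 13).
  i = 3 (α = 12): (12−4)(12−5)(12−1)(12−2) = 8·7·11·10 = 6160 ≡ 11, so v_3 = 11^{−1} = 6 (mod 13).
  i = 4 (α = 1): (1−4)(1−5)(1−12)(1−2) = (−3)·(−4)·(−11)·(−1) = 132 ≡ 2, so v_4 = 2^{−1} = 7 (mod 13).
  i = 5 (α = 2): (2−4)(2−5)(2−12)(2−1) = (−2)·(−3)·(−10)·1 = −60 ≡ 5, so v_5 = 5^{−1} = 8 (mod 13).
  v = [3, 2, 6, 7, 8].
Step 2: syndromes of r = [7, 9, 12, 10, 9] (all sums mod 13).
  S_0 = Σ v_i r_i = 3·7 + 2·9 + 6·12 + 7·10 + 8·9 = 253 ≡ 6.
  S_1 = Σ v_i α_i r_i = 3·4·7 + 2·5·9 + 6·12·12 + 7·1·10 + 8·2·9 = 1252 ≡ 4.
  α_i^2 mod 13 = [3, 12, 1, 1, 4].
  S_2 = Σ v_i α_i^2 r_i = 3·3·7 + 2·12·9 + 6·1·12 + 7·1·10 + 8·4·9 = 709 ≡ 7.
  S = (6, 4, 7) ≠ 0, so r is not a codeword (an error is present).
Step 3: locate the error. For a single error e at position i, S_ℓ = v_i·e·α_i^ℓ, so α_err = S_1/S_0.
  S_0^{−1} = 6^{−1} = 11 (mod 13), so α_err = 4·11 = 44 ≡ 5 = α_2. Error position i = 2.
  Consistency check: S_2/S_1 = 7·10 = 70 ≡ 5 = α_err ✓ (single-error assumption holds).
Step 4: error magnitude e = S_0/v_2 = S_0·∏_{j≠2}(α_2 − α_j) = 6·7 = 42 ≡ 3 (mod 13).
Step 5: correct position 2: c_2 = r_2 − e = 9 − 3 ≡ 6 (mod 13). Hence c = [7, 6, 12, 10, 9].
  Check: interpolating c through the α_i gives m(x) = 11 + 12·x (degree < 2) with m(α_i) = c_i for every i, so c is indeed a codeword.


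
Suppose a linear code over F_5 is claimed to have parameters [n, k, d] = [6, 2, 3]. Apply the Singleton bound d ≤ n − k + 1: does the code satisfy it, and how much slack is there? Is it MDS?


Singleton RHS = n − k + 1 = 5, slack = 2, bound satisfied, not MDS.

Singleton bound: d ≤ n − k + 1.
Here n = 6, k = 2, so n − k + 1 = 5.
Given d = 3, check d ≤ 5: YES.
Slack = (n − k + 1) − d = 2.
The code is NOT MDS (slack = 2 > 0).
Description: the claimed parameters are [6, 2, 3]_5; such a code would be non-MDS.


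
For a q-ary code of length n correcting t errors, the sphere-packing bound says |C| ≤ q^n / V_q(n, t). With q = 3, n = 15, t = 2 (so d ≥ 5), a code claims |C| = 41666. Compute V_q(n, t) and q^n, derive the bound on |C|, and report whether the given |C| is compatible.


V_q(n, t) = 451, q^n = 14348907, Hamming bound = 31815, |C| = 41666 > bound (violated).

Step 1: Compute V_q(n, t) = Σ_{j=0}^2 C(n, j) (q−1)^j.
  j = 0: C(15,0)·(2)^0 = 1·1 = 1.
  j = 1: C(15,1)·(2)^1 = 15·2 = 30.
  j = 2: C(15,2)·(2)^2 = 105·4 = 420.
  V_q(n, t) = 1 + 30 + 420 = 451.
Step 2: q^n = 3^15 = 14348907.
Step 3: Hamming bound ⌊q^n / V_q(n,t)⌋ = ⌊14348907/451⌋ = 31815.
Step 4: Compare |C| = 41666 to 31815: violated.
The claimed |C| lies above the Hamming bound, so no 3-ary code of length 15 with d ≥ 5 can have 41666 codewords.


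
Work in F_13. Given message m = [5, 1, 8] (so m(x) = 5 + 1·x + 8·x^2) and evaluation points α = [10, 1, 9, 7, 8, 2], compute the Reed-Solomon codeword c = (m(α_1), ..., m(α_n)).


c = [9, 1, 12, 1, 5, 0]

Message polynomial: m(x) = 5 + 1·x + 8·x^2 (mod 13).
For each evaluation point α_i, compute m(α_i) mod 13:
  α_1 = 10: Horner steps 8 → 3 → 9, so m(10) = 9.
  α_2 = 1: Horner steps 8 → 9 → 1, so m(1) = 1.
  α_3 = 9: Horner steps 8 → 8 → 12, so m(9) = 12.
  α_4 = 7: Horner steps 8 → 5 → 1, so m(7) = 1.
  α_5 = 8: Horner steps 8 → 0 → 5, so m(8) = 5.
  α_6 = 2: Horner steps 8 → 4 → 0, so m(2) = 0.
Codeword c = [9, 1, 12, 1, 5, 0] ∈ F_13^6.


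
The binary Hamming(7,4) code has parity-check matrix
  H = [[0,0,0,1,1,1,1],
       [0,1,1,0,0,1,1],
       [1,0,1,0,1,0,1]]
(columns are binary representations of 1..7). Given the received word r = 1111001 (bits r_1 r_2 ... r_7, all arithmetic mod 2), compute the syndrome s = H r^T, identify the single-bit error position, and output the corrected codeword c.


s = (0, 1, 1)^T, error position = 3, corrected codeword c = 1101001

Compute s = H r^T mod 2 one row at a time:
  s_1 = 1 + 0 + 0 + 1 = 2 ≡ 0 (mod 2).
  s_2 = 1 + 1 + 0 + 1 = 3 ≡ 1 (mod 2).
  s_3 = 1 + 1 + 0 + 1 = 3 ≡ 1 (mod 2).
s = (0, 1, 1)^T — this equals column 3 of H (binary 011), so error is at position 3.
Correct: flip bit 3 of r = 1111001 to get c = 1101001.


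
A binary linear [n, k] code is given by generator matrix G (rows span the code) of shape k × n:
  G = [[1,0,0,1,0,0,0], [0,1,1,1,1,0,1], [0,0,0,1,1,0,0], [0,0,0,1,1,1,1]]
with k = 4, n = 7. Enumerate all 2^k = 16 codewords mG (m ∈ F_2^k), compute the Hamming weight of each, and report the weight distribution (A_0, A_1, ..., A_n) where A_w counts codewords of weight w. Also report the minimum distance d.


Weight distribution: A_0 = 1, A_2 = 4, A_3 = 2, A_4 = 3, A_5 = 6. Minimum distance d = 2.

Enumerate all 2^4 = 16 messages m ∈ F_2^4.
For each, compute codeword c = mG in F_2^7, then tally its weight.
  m = 0000 → c = 0000000, weight = 0.
  m = 1000 → c = 1001000, weight = 2.
  m = 0100 → c = 0111101, weight = 5.
  m = 1100 → c = 1110101, weight = 5.
  m = 0010 → c = 0001100, weight = 2.
  m = 1010 → c = 1000100, weight = 2.
  m = 0110 → c = 0110001, weight = 3.
  m = 1110 → c = 1111001, weight = 5.
  m = 0001 → c = 0001111, weight = 4.
  m = 1001 → c = 1000111, weight = 4.
  m = 0101 → c = 0110010, weight = 3.
  m = 1101 → c = 1111010, weight = 5.
  m = 0011 → c = 0000011, weight = 2.
  m = 1011 → c = 1001011, weight = 4.
  m = 0111 → c = 0111110, weight = 5.
  m = 1111 → c = 1110110, weight = 5.
Tally weights:
  weight 0: 1 codewords.
  weight 2: 4 codewords.
  weight 3: 2 codewords.
  weight 4: 3 codewords.
  weight 5: 6 codewords.
Minimum distance d = smallest w > 0 with A_w > 0 = 2.
Sanity: Σ A_w = 16 = 2^4 = 16 ✓.


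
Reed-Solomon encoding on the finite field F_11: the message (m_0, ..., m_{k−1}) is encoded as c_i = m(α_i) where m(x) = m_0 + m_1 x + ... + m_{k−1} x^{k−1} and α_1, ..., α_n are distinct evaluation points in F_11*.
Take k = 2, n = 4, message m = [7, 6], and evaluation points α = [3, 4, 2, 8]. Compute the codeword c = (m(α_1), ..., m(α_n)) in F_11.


c = [3, 9, 8, 0]

Message polynomial: m(x) = 7 + 6·x (mod 11).
For each evaluation point α_i, compute m(α_i) mod 11:
  α_1 = 3: Horner steps 6 → 3, so m(3) = 3.
  α_2 = 4: Horner steps 6 → 9, so m(4) = 9.
  α_3 = 2: Horner steps 6 → 8, so m(2) = 8.
  α_4 = 8: Horner steps 6 → 0, so m(8) = 0.
Codeword c = [3, 9, 8, 0] ∈ F_11^4.


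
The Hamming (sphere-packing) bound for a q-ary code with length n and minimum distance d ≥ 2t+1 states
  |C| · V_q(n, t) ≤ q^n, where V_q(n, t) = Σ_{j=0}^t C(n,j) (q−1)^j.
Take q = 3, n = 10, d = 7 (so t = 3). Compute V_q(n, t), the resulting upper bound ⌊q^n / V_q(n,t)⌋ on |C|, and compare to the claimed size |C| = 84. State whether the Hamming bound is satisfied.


V_q(n, t) = 1161, q^n = 59049, Hamming bound = 50, |C| = 84 > bound (violated).

Step 1: Compute V_q(n, t) = Σ_{j=0}^3 C(n, j) (q−1)^j.
  j = 0: C(10,0)·(2)^0 = 1·1 = 1.
  j = 1: C(10,1)·(2)^1 = 10·2 = 20.
  j = 2: C(10,2)·(2)^2 = 45·4 = 180.
  j = 3: C(10,3)·(2)^3 = 120·8 = 960.
  V_q(n, t) = 1 + 20 + 180 + 960 = 1161.
Step 2: q^n = 3^10 = 59049.
Step 3: Hamming bound ⌊q^n / V_q(n,t)⌋ = ⌊59049/1161⌋ = 50.
Step 4: Compare |C| = 84 to 50: violated.
The claimed |C| lies above the Hamming bound, so no 3-ary code of length 10 with d ≥ 7 can have 84 codewords.


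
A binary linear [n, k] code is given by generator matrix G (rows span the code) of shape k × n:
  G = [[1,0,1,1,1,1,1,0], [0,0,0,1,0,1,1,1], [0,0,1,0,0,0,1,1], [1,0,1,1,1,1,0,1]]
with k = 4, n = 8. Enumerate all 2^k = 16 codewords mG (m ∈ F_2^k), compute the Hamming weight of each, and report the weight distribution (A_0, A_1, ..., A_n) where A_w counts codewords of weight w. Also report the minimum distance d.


Weight distribution: A_0 = 1, A_1 = 1, A_2 = 2, A_3 = 4, A_4 = 3, A_5 = 3, A_6 = 2. Minimum distance d = 1.

Enumerate all 2^4 = 16 messages m ∈ F_2^4.
For each, compute codeword c = mG in F_2^8, then tally its weight.
  m = 0000 → c = 00000000, weight = 0.
  m = 1000 → c = 10111110, weight = 6.
  m = 0100 → c = 00010111, weight = 4.
  m = 1100 → c = 10101001, weight = 4.
  m = 0010 → c = 00100011, weight = 3.
  m = 1010 → c = 10011101, weight = 5.
  m = 0110 → c = 00110100, weight = 3.
  m = 1110 → c = 10001010, weight = 3.
  m = 0001 → c = 10111101, weight = 6.
  m = 1001 → c = 00000011, weight = 2.
  m = 0101 → c = 10101010, weight = 4.
  m = 1101 → c = 00010100, weight = 2.
  m = 0011 → c = 10011110, weight = 5.
  m = 1011 → c = 00100000, weight = 1.
  m = 0111 → c = 10001001, weight = 3.
  m = 1111 → c = 00110111, weight = 5.
Tally weights:
  weight 0: 1 codewords.
  weight 1: 1 codewords.
  weight 2: 2 codewords.
  weight 3: 4 codewords.
  weight 4: 3 codewords.
  weight 5: 3 codewords.
  weight 6: 2 codewords.
Minimum distance d = smallest w > 0 with A_w > 0 = 1.
Sanity: Σ A_w = 16 = 2^4 = 16 ✓.


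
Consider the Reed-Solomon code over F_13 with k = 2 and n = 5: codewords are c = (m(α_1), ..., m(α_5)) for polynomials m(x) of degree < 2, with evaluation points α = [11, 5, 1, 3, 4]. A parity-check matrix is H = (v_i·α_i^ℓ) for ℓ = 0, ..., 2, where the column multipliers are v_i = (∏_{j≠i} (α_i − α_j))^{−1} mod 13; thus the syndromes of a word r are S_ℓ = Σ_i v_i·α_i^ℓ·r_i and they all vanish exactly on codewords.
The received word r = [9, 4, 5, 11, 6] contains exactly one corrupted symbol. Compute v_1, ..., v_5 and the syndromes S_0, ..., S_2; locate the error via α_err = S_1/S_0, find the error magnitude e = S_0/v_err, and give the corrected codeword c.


S = (12, 9, 10), error at position 5, error magnitude e = 5, c = [9, 4, 5, 11, 1].

Step 1: column multipliers v_i = (∏_{j≠i}(α_i − α_j))^{−1} mod 13.
  i = 1 (α = 11): (11−5)(11−1)(11−3)(11−4) = 6·10·8·7 = 3360 ≡ 6, so v_1 = 6^{−1} = 11 (mod 13).
  i = 2 (α = 5): (5−11)(5−1)(5−3)(5−4) = (−6)·4·2·1 = −48 ≡ 4, so v_2 = 4^{−1} = 10 (mod 13).
  i = 3 (α = 1): (1−11)(1−5)(1−3)(1−4) = (−10)·(−4)·(−2)·(−3) = 240 ≡ 6, so v_3 = 6^{−1} = 11 (mod 13).
  i = 4 (α = 3): (3−11)(3−5)(3−1)(3−4) = (−8)·(−2)·2·(−1) = −32 ≡ 7, so v_4 = 7^{−1} = 2 (mod 13).
  i = 5 (α = 4): (4−11)(4−5)(4−1)(4−3) = (−7)·(−1)·3·1 = 21 ≡ 8, so v_5 = 8^{−1} = 5 (mod 13).
  v = [11, 10, 11, 2, 5].
Step 2: syndromes of r = [9, 4, 5, 11, 6] (all sums mod 13).
  S_0 = Σ v_i r_i = 11·9 + 10·4 + 11·5 + 2·11 + 5·6 = 246 ≡ 12.
  S_1 = Σ v_i α_i r_i = 11·11·9 + 10·5·4 + 11·1·5 + 2·3·11 + 5·4·6 = 1530 ≡ 9.
  α_i^2 mod 13 = [4, 12, 1, 9, 3].
  S_2 = Σ v_i α_i^2 r_i = 11·4·9 + 10·12·4 + 11·1·5 + 2·9·11 + 5·3·6 = 1219 ≡ 10.
  S = (12, 9, 10) ≠ 0, so r is not a codeword (an error is present).
Step 3: locate the error. For a single error e at position i, S_ℓ = v_i·e·α_i^ℓ, so α_err = S_1/S_0.
  S_0^{−1} = 12^{−1} = 12 (mod 13), so α_err = 9·12 = 108 ≡ 4 = α_5. Error position i = 5.
  Consistency check: S_2/S_1 = 10·3 = 30 ≡ 4 = α_err ✓ (single-error assumption holds).
Step 4: error magnitude e = S_0/v_5 = S_0·∏_{j≠5}(α_5 − α_j) = 12·8 = 96 ≡ 5 (mod 13).
Step 5: correct position 5: c_5 = r_5 − e = 6 − 5 ≡ 1 (mod 13). Hence c = [9, 4, 5, 11, 1].
  Check: interpolating c through the α_i gives m(x) = 2 + 3·x (degree < 2) with m(α_i) = c_i for every i, so c is indeed a codeword.
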